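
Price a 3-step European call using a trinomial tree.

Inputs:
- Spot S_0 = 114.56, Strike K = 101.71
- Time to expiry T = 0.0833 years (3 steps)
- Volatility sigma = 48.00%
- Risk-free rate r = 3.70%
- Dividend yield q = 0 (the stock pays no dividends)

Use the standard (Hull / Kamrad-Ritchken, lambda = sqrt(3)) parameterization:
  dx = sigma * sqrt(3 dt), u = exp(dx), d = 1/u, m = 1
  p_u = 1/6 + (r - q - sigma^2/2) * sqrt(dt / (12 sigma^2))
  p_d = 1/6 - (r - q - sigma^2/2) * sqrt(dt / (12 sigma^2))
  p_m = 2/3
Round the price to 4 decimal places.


Answer: Price = V(0,0) = 14.6891

Derivation:
dt = T/N = 0.027767; dx = sigma*sqrt(3*dt) = 0.138536
u = exp(dx) = 1.148591; d = 1/u = 0.870632
p_u = 0.158830, p_m = 0.666667, p_d = 0.174503
Discount per step: exp(-r*dt) = 0.998973
Stock lattice S(k, j) with j the centered position index:
  k=0: S(0,+0) = 114.5600
  k=1: S(1,-1) = 99.7396; S(1,+0) = 114.5600; S(1,+1) = 131.5826
  k=2: S(2,-2) = 86.8364; S(2,-1) = 99.7396; S(2,+0) = 114.5600; S(2,+1) = 131.5826; S(2,+2) = 151.1347
  k=3: S(3,-3) = 75.6025; S(3,-2) = 86.8364; S(3,-1) = 99.7396; S(3,+0) = 114.5600; S(3,+1) = 131.5826; S(3,+2) = 151.1347; S(3,+3) = 173.5920
Terminal payoffs V(N, j) = max(S_T - K, 0):
  V(3,-3) = 0.000000; V(3,-2) = 0.000000; V(3,-1) = 0.000000; V(3,+0) = 12.850000; V(3,+1) = 29.872634; V(3,+2) = 49.424686; V(3,+3) = 71.882006
Backward induction: V(k, j) = exp(-r*dt) * [p_u * V(k+1, j+1) + p_m * V(k+1, j) + p_d * V(k+1, j-1)]
  V(2,-2) = exp(-r*dt) * [p_u*0.000000 + p_m*0.000000 + p_d*0.000000] = 0.000000
  V(2,-1) = exp(-r*dt) * [p_u*12.850000 + p_m*0.000000 + p_d*0.000000] = 2.038869
  V(2,+0) = exp(-r*dt) * [p_u*29.872634 + p_m*12.850000 + p_d*0.000000] = 13.297666
  V(2,+1) = exp(-r*dt) * [p_u*49.424686 + p_m*29.872634 + p_d*12.850000] = 29.976764
  V(2,+2) = exp(-r*dt) * [p_u*71.882006 + p_m*49.424686 + p_d*29.872634] = 49.528770
  V(1,-1) = exp(-r*dt) * [p_u*13.297666 + p_m*2.038869 + p_d*0.000000] = 3.467748
  V(1,+0) = exp(-r*dt) * [p_u*29.976764 + p_m*13.297666 + p_d*2.038869] = 13.967749
  V(1,+1) = exp(-r*dt) * [p_u*49.528770 + p_m*29.976764 + p_d*13.297666] = 30.140666
  V(0,+0) = exp(-r*dt) * [p_u*30.140666 + p_m*13.967749 + p_d*3.467748] = 14.689107


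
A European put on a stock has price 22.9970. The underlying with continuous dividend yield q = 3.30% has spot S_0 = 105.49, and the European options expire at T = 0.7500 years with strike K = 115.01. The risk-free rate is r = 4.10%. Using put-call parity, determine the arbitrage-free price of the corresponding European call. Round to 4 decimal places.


Put-call parity: C - P = S_0 * exp(-qT) - K * exp(-rT).
S_0 * exp(-qT) = 105.4900 * 0.97555377 = 102.91116720
K * exp(-rT) = 115.0100 * 0.96971797 = 111.52726399
C = P + S*exp(-qT) - K*exp(-rT)
C = 22.9970 + 102.91116720 - 111.52726399 = 14.3809

Answer: Call price = 14.3809


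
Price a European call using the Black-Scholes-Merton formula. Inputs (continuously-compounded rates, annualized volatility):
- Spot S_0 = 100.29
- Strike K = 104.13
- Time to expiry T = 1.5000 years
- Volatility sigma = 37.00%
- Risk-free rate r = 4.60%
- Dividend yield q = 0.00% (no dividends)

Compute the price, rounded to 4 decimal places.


d1 = (ln(S/K) + (r - q + 0.5*sigma^2) * T) / (sigma * sqrt(T)) = 0.29592676
d2 = d1 - sigma * sqrt(T) = -0.15722884
exp(-rT) = 0.93332668; exp(-qT) = 1.00000000
C = S_0 * exp(-qT) * N(d1) - K * exp(-rT) * N(d2)
N(d1) = 0.61635699; N(d2) = 0.43753225
C = 100.2900 * 1.00000000 * 0.61635699 - 104.1300 * 0.93332668 * 0.43753225 = 19.2919

Answer: Price = 19.2919


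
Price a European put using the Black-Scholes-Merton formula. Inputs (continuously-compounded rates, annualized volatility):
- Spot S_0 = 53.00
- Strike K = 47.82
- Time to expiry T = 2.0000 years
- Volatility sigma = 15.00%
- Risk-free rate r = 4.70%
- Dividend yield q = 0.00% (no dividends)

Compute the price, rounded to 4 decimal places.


d1 = (ln(S/K) + (r - q + 0.5*sigma^2) * T) / (sigma * sqrt(T)) = 1.03401616
d2 = d1 - sigma * sqrt(T) = 0.82188413
exp(-rT) = 0.91028276; exp(-qT) = 1.00000000
P = K * exp(-rT) * N(-d2) - S_0 * exp(-qT) * N(-d1)
N(-d1) = 0.15056430; N(-d2) = 0.20557142
P = 47.8200 * 0.91028276 * 0.20557142 - 53.0000 * 1.00000000 * 0.15056430 = 0.9686

Answer: Price = 0.9686


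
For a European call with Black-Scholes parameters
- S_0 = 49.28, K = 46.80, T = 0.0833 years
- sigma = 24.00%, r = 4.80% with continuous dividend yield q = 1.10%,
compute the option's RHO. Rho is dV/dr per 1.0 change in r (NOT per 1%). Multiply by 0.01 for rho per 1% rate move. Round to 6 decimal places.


Answer: Rho = 3.009100

Derivation:
d1 = 0.8245670787; d2 = 0.7552989042
phi(d1) = 0.2839679308; exp(-qT) = 0.9990841197; exp(-rT) = 0.9960095830
N(d2) = 0.7749651720
Rho = K*T*exp(-rT)*N(d2) = 46.8000 * 0.0833 * 0.9960095830 * 0.7749651720 = 3.009100


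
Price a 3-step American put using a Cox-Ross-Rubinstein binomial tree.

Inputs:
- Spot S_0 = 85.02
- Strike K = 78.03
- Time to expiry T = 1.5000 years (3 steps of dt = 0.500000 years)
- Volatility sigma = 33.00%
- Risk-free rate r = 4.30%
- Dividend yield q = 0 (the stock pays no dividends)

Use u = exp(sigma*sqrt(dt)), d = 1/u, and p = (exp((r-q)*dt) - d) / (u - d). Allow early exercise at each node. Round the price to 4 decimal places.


dt = T/N = 0.500000
u = exp(sigma*sqrt(dt)) = 1.262817; d = 1/u = 0.791880
p = (exp((r-q)*dt) - d) / (u - d) = 0.488075
Discount per step: exp(-r*dt) = 0.978729
Stock lattice S(k, i) with i counting down-moves:
  k=0: S(0,0) = 85.0200
  k=1: S(1,0) = 107.3647; S(1,1) = 67.3256
  k=2: S(2,0) = 135.5821; S(2,1) = 85.0200; S(2,2) = 53.3138
  k=3: S(3,0) = 171.2154; S(3,1) = 107.3647; S(3,2) = 67.3256; S(3,3) = 42.2182
Terminal payoffs V(N, i) = max(K - S_T, 0):
  V(3,0) = 0.000000; V(3,1) = 0.000000; V(3,2) = 10.704351; V(3,3) = 35.811825
Backward induction: V(k, i) = exp(-r*dt) * [p * V(k+1, i) + (1-p) * V(k+1, i+1)]; then take max(V_cont, immediate exercise) for American.
  V(2,0) = exp(-r*dt) * [p*0.000000 + (1-p)*0.000000] = 0.000000; exercise = 0.000000; V(2,0) = max -> 0.000000
  V(2,1) = exp(-r*dt) * [p*0.000000 + (1-p)*10.704351] = 5.363267; exercise = 0.000000; V(2,1) = max -> 5.363267
  V(2,2) = exp(-r*dt) * [p*10.704351 + (1-p)*35.811825] = 23.056416; exercise = 24.716155; V(2,2) = max -> 24.716155
  V(1,0) = exp(-r*dt) * [p*0.000000 + (1-p)*5.363267] = 2.687191; exercise = 0.000000; V(1,0) = max -> 2.687191
  V(1,1) = exp(-r*dt) * [p*5.363267 + (1-p)*24.716155] = 14.945685; exercise = 10.704351; V(1,1) = max -> 14.945685
  V(0,0) = exp(-r*dt) * [p*2.687191 + (1-p)*14.945685] = 8.771982; exercise = 0.000000; V(0,0) = max -> 8.771982

Answer: Price = V(0,0) = 8.7720


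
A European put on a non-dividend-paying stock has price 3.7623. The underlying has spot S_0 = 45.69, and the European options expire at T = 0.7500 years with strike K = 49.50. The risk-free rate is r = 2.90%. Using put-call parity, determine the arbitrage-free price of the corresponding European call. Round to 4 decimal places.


Answer: Call price = 1.0173

Derivation:
Put-call parity: C - P = S_0 * exp(-qT) - K * exp(-rT).
S_0 * exp(-qT) = 45.6900 * 1.00000000 = 45.69000000
K * exp(-rT) = 49.5000 * 0.97848483 = 48.43499887
C = P + S*exp(-qT) - K*exp(-rT)
C = 3.7623 + 45.69000000 - 48.43499887 = 1.0173


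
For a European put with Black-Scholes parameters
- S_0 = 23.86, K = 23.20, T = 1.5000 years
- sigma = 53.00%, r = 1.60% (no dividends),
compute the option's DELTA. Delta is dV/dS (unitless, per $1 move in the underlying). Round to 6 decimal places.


d1 = 0.4047452706; d2 = -0.2443695113
phi(d1) = 0.3675676483; exp(-qT) = 1.0000000000; exp(-rT) = 0.9762857098
N(-d1) = 0.3428323809
Delta = -exp(-qT) * N(-d1) = -1.0000000000 * 0.3428323809 = -0.342832

Answer: Delta = -0.342832


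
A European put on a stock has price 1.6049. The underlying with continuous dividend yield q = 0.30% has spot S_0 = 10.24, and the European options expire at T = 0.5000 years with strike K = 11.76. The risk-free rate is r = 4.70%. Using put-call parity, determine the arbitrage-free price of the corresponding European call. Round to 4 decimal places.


Answer: Call price = 0.3427

Derivation:
Put-call parity: C - P = S_0 * exp(-qT) - K * exp(-rT).
S_0 * exp(-qT) = 10.2400 * 0.99850112 = 10.22465151
K * exp(-rT) = 11.7600 * 0.97677397 = 11.48686194
C = P + S*exp(-qT) - K*exp(-rT)
C = 1.6049 + 10.22465151 - 11.48686194 = 0.3427


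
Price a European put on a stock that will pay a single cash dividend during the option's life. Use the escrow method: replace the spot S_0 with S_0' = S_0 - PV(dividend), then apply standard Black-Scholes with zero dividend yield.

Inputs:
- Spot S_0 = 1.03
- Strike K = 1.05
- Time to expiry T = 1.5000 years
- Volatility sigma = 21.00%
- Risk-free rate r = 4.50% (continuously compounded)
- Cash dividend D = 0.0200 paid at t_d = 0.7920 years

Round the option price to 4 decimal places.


PV(D) = D * exp(-r * t_d) = 0.0200 * 0.96498763 = 0.01929975
S_0' = S_0 - PV(D) = 1.0300 - 0.01929975 = 1.01070025
d1 = (ln(S_0'/K) + (r + sigma^2/2)*T) / (sigma*sqrt(T)) = 0.24272593
d2 = d1 - sigma*sqrt(T) = -0.01447049
exp(-rT) = 0.93472772
N(-d1) = 0.40410886; N(-d2) = 0.50577269
P = K * exp(-rT) * N(-d2) - S_0' * N(-d1) = 1.0500 * 0.93472772 * 0.50577269 - 1.01070025 * 0.40410886 = 0.0880

Answer: Price = 0.0880


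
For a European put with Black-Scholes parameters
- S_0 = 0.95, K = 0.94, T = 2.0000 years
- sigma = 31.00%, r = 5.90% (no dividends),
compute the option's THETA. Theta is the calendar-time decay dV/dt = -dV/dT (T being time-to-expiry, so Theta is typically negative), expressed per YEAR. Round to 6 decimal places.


Answer: Theta = -0.013238

Derivation:
d1 = 0.5124975584; d2 = 0.0740913541
phi(d1) = 0.3498448855; exp(-qT) = 1.0000000000; exp(-rT) = 0.8886960526
Theta = -S*exp(-qT)*phi(d1)*sigma/(2*sqrt(T)) + r*K*exp(-rT)*N(-d2) - q*S*exp(-qT)*N(-d1)
N(-d1) = 0.3041514143; N(-d2) = 0.4704688474; sqrt(T) = 1.4142135624
Term 1 = -0.9500 * 1.0000000000 * 0.3498448855 * 0.3100 / (2 * 1.4142135624) = -0.0364263650
Term 2 = 0.0590 * 0.9400 * 0.8886960526 * 0.4704688474 = 0.0231880372
Term 3 = 0 (no dividend yield, q = 0)
Theta = -0.0364263650 + (0.0231880372) + (0.0000000000) = -0.013238


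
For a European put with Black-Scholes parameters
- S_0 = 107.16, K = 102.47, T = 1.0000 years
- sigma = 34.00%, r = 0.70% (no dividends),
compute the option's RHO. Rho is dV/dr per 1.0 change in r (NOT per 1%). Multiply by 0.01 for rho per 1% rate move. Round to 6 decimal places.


Answer: Rho = -51.599557

Derivation:
d1 = 0.3222146231; d2 = -0.0177853769
phi(d1) = 0.3787610814; exp(-qT) = 1.0000000000; exp(-rT) = 0.9930244429
N(-d2) = 0.5070949648
Rho = -K*T*exp(-rT)*N(-d2) = -102.4700 * 1.0000 * 0.9930244429 * 0.5070949648 = -51.599557


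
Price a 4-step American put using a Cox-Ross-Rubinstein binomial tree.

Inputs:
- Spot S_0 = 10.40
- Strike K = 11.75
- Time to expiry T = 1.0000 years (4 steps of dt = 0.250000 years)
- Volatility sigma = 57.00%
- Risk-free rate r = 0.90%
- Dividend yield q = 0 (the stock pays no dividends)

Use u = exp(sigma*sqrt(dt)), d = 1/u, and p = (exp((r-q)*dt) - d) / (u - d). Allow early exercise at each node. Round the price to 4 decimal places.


Answer: Price = V(0,0) = 3.2057

Derivation:
dt = T/N = 0.250000
u = exp(sigma*sqrt(dt)) = 1.329762; d = 1/u = 0.752014
p = (exp((r-q)*dt) - d) / (u - d) = 0.433127
Discount per step: exp(-r*dt) = 0.997753
Stock lattice S(k, i) with i counting down-moves:
  k=0: S(0,0) = 10.4000
  k=1: S(1,0) = 13.8295; S(1,1) = 7.8209
  k=2: S(2,0) = 18.3900; S(2,1) = 10.4000; S(2,2) = 5.8815
  k=3: S(3,0) = 24.4543; S(3,1) = 13.8295; S(3,2) = 7.8209; S(3,3) = 4.4229
  k=4: S(4,0) = 32.5184; S(4,1) = 18.3900; S(4,2) = 10.4000; S(4,3) = 5.8815; S(4,4) = 3.3261
Terminal payoffs V(N, i) = max(K - S_T, 0):
  V(4,0) = 0.000000; V(4,1) = 0.000000; V(4,2) = 1.350000; V(4,3) = 5.868535; V(4,4) = 8.423882
Backward induction: V(k, i) = exp(-r*dt) * [p * V(k+1, i) + (1-p) * V(k+1, i+1)]; then take max(V_cont, immediate exercise) for American.
  V(3,0) = exp(-r*dt) * [p*0.000000 + (1-p)*0.000000] = 0.000000; exercise = 0.000000; V(3,0) = max -> 0.000000
  V(3,1) = exp(-r*dt) * [p*0.000000 + (1-p)*1.350000] = 0.763558; exercise = 0.000000; V(3,1) = max -> 0.763558
  V(3,2) = exp(-r*dt) * [p*1.350000 + (1-p)*5.868535] = 3.902644; exercise = 3.929052; V(3,2) = max -> 3.929052
  V(3,3) = exp(-r*dt) * [p*5.868535 + (1-p)*8.423882] = 7.300647; exercise = 7.327055; V(3,3) = max -> 7.327055
  V(2,0) = exp(-r*dt) * [p*0.000000 + (1-p)*0.763558] = 0.431868; exercise = 0.000000; V(2,0) = max -> 0.431868
  V(2,1) = exp(-r*dt) * [p*0.763558 + (1-p)*3.929052] = 2.552241; exercise = 1.350000; V(2,1) = max -> 2.552241
  V(2,2) = exp(-r*dt) * [p*3.929052 + (1-p)*7.327055] = 5.842128; exercise = 5.868535; V(2,2) = max -> 5.868535
  V(1,0) = exp(-r*dt) * [p*0.431868 + (1-p)*2.552241] = 1.630178; exercise = 0.000000; V(1,0) = max -> 1.630178
  V(1,1) = exp(-r*dt) * [p*2.552241 + (1-p)*5.868535] = 4.422197; exercise = 3.929052; V(1,1) = max -> 4.422197
  V(0,0) = exp(-r*dt) * [p*1.630178 + (1-p)*4.422197] = 3.205677; exercise = 1.350000; V(0,0) = max -> 3.205677


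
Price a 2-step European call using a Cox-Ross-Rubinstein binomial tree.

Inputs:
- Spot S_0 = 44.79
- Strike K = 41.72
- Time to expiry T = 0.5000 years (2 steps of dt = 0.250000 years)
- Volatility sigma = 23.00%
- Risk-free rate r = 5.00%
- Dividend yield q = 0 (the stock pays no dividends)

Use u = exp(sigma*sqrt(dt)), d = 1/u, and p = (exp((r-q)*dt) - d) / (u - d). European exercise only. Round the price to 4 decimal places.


dt = T/N = 0.250000
u = exp(sigma*sqrt(dt)) = 1.121873; d = 1/u = 0.891366
p = (exp((r-q)*dt) - d) / (u - d) = 0.525850
Discount per step: exp(-r*dt) = 0.987578
Stock lattice S(k, i) with i counting down-moves:
  k=0: S(0,0) = 44.7900
  k=1: S(1,0) = 50.2487; S(1,1) = 39.9243
  k=2: S(2,0) = 56.3727; S(2,1) = 44.7900; S(2,2) = 35.5872
Terminal payoffs V(N, i) = max(S_T - K, 0):
  V(2,0) = 14.652694; V(2,1) = 3.070000; V(2,2) = 0.000000
Backward induction: V(k, i) = exp(-r*dt) * [p * V(k+1, i) + (1-p) * V(k+1, i+1)].
  V(1,0) = exp(-r*dt) * [p*14.652694 + (1-p)*3.070000] = 9.046965
  V(1,1) = exp(-r*dt) * [p*3.070000 + (1-p)*0.000000] = 1.594306
  V(0,0) = exp(-r*dt) * [p*9.046965 + (1-p)*1.594306] = 5.444801

Answer: Price = V(0,0) = 5.4448


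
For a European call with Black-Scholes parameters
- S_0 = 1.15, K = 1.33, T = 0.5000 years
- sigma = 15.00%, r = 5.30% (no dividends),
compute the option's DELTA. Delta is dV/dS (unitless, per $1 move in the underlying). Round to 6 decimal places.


Answer: Delta = 0.142732

Derivation:
d1 = -1.0681272181; d2 = -1.1741932352
phi(d1) = 0.2255109843; exp(-qT) = 1.0000000000; exp(-rT) = 0.9738480438
N(d1) = 0.1427315649
Delta = exp(-qT) * N(d1) = 1.0000000000 * 0.1427315649 = 0.142732


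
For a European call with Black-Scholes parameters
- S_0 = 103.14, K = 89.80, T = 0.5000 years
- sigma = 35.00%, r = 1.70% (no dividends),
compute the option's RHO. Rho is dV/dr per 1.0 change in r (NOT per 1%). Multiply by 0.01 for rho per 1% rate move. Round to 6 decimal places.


d1 = 0.7177227301; d2 = 0.4702353567
phi(d1) = 0.3083556384; exp(-qT) = 1.0000000000; exp(-rT) = 0.9915360229
N(d2) = 0.6809065619
Rho = K*T*exp(-rT)*N(d2) = 89.8000 * 0.5000 * 0.9915360229 * 0.6809065619 = 30.313938

Answer: Rho = 30.313938


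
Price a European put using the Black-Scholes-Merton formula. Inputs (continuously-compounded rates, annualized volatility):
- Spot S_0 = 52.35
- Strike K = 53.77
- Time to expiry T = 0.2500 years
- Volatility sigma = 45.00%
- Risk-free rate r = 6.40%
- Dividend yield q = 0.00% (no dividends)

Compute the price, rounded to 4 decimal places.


Answer: Price = 5.0032

Derivation:
d1 = (ln(S/K) + (r - q + 0.5*sigma^2) * T) / (sigma * sqrt(T)) = 0.06466110
d2 = d1 - sigma * sqrt(T) = -0.16033890
exp(-rT) = 0.98412732; exp(-qT) = 1.00000000
P = K * exp(-rT) * N(-d2) - S_0 * exp(-qT) * N(-d1)
N(-d1) = 0.47422192; N(-d2) = 0.56369294
P = 53.7700 * 0.98412732 * 0.56369294 - 52.3500 * 1.00000000 * 0.47422192 = 5.0032


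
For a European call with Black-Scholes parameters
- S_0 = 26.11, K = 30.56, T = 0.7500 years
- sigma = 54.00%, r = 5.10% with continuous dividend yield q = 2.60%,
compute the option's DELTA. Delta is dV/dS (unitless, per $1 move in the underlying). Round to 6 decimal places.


Answer: Delta = 0.465870

Derivation:
d1 = -0.0625967045; d2 = -0.5302504225
phi(d1) = 0.3981614483; exp(-qT) = 0.9806888952; exp(-rT) = 0.9624722927
N(d1) = 0.4750438269
Delta = exp(-qT) * N(d1) = 0.9806888952 * 0.4750438269 = 0.465870


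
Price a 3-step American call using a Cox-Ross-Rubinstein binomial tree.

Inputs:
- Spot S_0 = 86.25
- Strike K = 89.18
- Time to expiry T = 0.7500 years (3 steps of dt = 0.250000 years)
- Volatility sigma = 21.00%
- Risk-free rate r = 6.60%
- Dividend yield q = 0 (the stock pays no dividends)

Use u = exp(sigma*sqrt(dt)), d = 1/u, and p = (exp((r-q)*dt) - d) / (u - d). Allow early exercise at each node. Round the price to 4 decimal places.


dt = T/N = 0.250000
u = exp(sigma*sqrt(dt)) = 1.110711; d = 1/u = 0.900325
p = (exp((r-q)*dt) - d) / (u - d) = 0.552852
Discount per step: exp(-r*dt) = 0.983635
Stock lattice S(k, i) with i counting down-moves:
  k=0: S(0,0) = 86.2500
  k=1: S(1,0) = 95.7988; S(1,1) = 77.6530
  k=2: S(2,0) = 106.4047; S(2,1) = 86.2500; S(2,2) = 69.9129
  k=3: S(3,0) = 118.1849; S(3,1) = 95.7988; S(3,2) = 77.6530; S(3,3) = 62.9443
Terminal payoffs V(N, i) = max(S_T - K, 0):
  V(3,0) = 29.004866; V(3,1) = 6.618790; V(3,2) = 0.000000; V(3,3) = 0.000000
Backward induction: V(k, i) = exp(-r*dt) * [p * V(k+1, i) + (1-p) * V(k+1, i+1)]; then take max(V_cont, immediate exercise) for American.
  V(2,0) = exp(-r*dt) * [p*29.004866 + (1-p)*6.618790] = 18.684130; exercise = 17.224733; V(2,0) = max -> 18.684130
  V(2,1) = exp(-r*dt) * [p*6.618790 + (1-p)*0.000000] = 3.599329; exercise = 0.000000; V(2,1) = max -> 3.599329
  V(2,2) = exp(-r*dt) * [p*0.000000 + (1-p)*0.000000] = 0.000000; exercise = 0.000000; V(2,2) = max -> 0.000000
  V(1,0) = exp(-r*dt) * [p*18.684130 + (1-p)*3.599329] = 11.743613; exercise = 6.618790; V(1,0) = max -> 11.743613
  V(1,1) = exp(-r*dt) * [p*3.599329 + (1-p)*0.000000] = 1.957332; exercise = 0.000000; V(1,1) = max -> 1.957332
  V(0,0) = exp(-r*dt) * [p*11.743613 + (1-p)*1.957332] = 7.247127; exercise = 0.000000; V(0,0) = max -> 7.247127

Answer: Price = V(0,0) = 7.2471


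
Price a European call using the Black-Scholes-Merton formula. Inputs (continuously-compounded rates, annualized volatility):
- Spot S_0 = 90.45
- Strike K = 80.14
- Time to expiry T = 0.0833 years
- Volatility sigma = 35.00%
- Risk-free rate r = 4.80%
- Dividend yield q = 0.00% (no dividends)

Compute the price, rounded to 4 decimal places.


d1 = (ln(S/K) + (r - q + 0.5*sigma^2) * T) / (sigma * sqrt(T)) = 1.28813771
d2 = d1 - sigma * sqrt(T) = 1.18712162
exp(-rT) = 0.99600958; exp(-qT) = 1.00000000
C = S_0 * exp(-qT) * N(d1) - K * exp(-rT) * N(d2)
N(d1) = 0.90115098; N(d2) = 0.88241017
C = 90.4500 * 1.00000000 * 0.90115098 - 80.1400 * 0.99600958 * 0.88241017 = 11.0749

Answer: Price = 11.0749


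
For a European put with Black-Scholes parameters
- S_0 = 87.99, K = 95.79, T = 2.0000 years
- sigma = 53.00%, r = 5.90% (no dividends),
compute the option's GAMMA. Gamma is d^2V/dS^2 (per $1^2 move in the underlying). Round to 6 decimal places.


Answer: Gamma = 0.005541

Derivation:
d1 = 0.4188805529; d2 = -0.3306526351
phi(d1) = 0.3654342188; exp(-qT) = 1.0000000000; exp(-rT) = 0.8886960526
Gamma = exp(-qT) * phi(d1) / (S * sigma * sqrt(T)) = 1.0000000000 * 0.3654342188 / (87.9900 * 0.5300 * 1.4142135624) = 0.005541


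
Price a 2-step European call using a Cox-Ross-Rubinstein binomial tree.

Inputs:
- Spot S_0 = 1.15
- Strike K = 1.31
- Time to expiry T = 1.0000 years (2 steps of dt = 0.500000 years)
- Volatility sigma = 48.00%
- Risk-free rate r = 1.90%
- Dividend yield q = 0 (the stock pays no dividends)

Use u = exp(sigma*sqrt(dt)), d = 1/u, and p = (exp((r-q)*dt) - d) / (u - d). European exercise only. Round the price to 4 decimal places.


dt = T/N = 0.500000
u = exp(sigma*sqrt(dt)) = 1.404121; d = 1/u = 0.712189
p = (exp((r-q)*dt) - d) / (u - d) = 0.429748
Discount per step: exp(-r*dt) = 0.990545
Stock lattice S(k, i) with i counting down-moves:
  k=0: S(0,0) = 1.1500
  k=1: S(1,0) = 1.6147; S(1,1) = 0.8190
  k=2: S(2,0) = 2.2673; S(2,1) = 1.1500; S(2,2) = 0.5833
Terminal payoffs V(N, i) = max(S_T - K, 0):
  V(2,0) = 0.957288; V(2,1) = 0.000000; V(2,2) = 0.000000
Backward induction: V(k, i) = exp(-r*dt) * [p * V(k+1, i) + (1-p) * V(k+1, i+1)].
  V(1,0) = exp(-r*dt) * [p*0.957288 + (1-p)*0.000000] = 0.407503
  V(1,1) = exp(-r*dt) * [p*0.000000 + (1-p)*0.000000] = 0.000000
  V(0,0) = exp(-r*dt) * [p*0.407503 + (1-p)*0.000000] = 0.173467

Answer: Price = V(0,0) = 0.1735


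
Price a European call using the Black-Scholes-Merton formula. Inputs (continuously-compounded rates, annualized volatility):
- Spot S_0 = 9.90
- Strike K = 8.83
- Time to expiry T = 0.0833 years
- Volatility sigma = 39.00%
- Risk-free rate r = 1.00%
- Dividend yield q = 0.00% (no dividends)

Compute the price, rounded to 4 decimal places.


Answer: Price = 1.1611

Derivation:
d1 = (ln(S/K) + (r - q + 0.5*sigma^2) * T) / (sigma * sqrt(T)) = 1.07984063
d2 = d1 - sigma * sqrt(T) = 0.96727985
exp(-rT) = 0.99916735; exp(-qT) = 1.00000000
C = S_0 * exp(-qT) * N(d1) - K * exp(-rT) * N(d2)
N(d1) = 0.85989342; N(d2) = 0.83329792
C = 9.9000 * 1.00000000 * 0.85989342 - 8.8300 * 0.99916735 * 0.83329792 = 1.1611


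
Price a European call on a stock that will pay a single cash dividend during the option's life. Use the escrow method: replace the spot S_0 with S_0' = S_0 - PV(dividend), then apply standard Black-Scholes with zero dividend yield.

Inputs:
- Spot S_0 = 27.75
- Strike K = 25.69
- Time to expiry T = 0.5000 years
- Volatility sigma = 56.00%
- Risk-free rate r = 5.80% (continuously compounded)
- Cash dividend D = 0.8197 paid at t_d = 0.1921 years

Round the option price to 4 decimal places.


Answer: Price = 5.1389

Derivation:
PV(D) = D * exp(-r * t_d) = 0.8197 * 0.98892004 = 0.81061776
S_0' = S_0 - PV(D) = 27.7500 - 0.81061776 = 26.93938224
d1 = (ln(S_0'/K) + (r + sigma^2/2)*T) / (sigma*sqrt(T)) = 0.39114983
d2 = d1 - sigma*sqrt(T) = -0.00482997
exp(-rT) = 0.97141646
N(d1) = 0.65215675; N(d2) = 0.49807313
C = S_0' * N(d1) - K * exp(-rT) * N(d2) = 26.93938224 * 0.65215675 - 25.6900 * 0.97141646 * 0.49807313 = 5.1389


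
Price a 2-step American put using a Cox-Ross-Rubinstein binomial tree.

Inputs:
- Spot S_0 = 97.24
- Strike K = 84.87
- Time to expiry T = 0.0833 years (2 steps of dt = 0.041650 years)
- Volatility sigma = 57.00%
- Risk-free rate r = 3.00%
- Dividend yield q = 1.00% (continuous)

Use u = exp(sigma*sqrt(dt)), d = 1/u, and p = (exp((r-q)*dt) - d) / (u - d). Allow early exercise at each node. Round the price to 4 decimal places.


dt = T/N = 0.041650
u = exp(sigma*sqrt(dt)) = 1.123364; d = 1/u = 0.890184
p = (exp((r-q)*dt) - d) / (u - d) = 0.474525
Discount per step: exp(-r*dt) = 0.998751
Stock lattice S(k, i) with i counting down-moves:
  k=0: S(0,0) = 97.2400
  k=1: S(1,0) = 109.2359; S(1,1) = 86.5615
  k=2: S(2,0) = 122.7116; S(2,1) = 97.2400; S(2,2) = 77.0556
Terminal payoffs V(N, i) = max(K - S_T, 0):
  V(2,0) = 0.000000; V(2,1) = 0.000000; V(2,2) = 7.814405
Backward induction: V(k, i) = exp(-r*dt) * [p * V(k+1, i) + (1-p) * V(k+1, i+1)]; then take max(V_cont, immediate exercise) for American.
  V(1,0) = exp(-r*dt) * [p*0.000000 + (1-p)*0.000000] = 0.000000; exercise = 0.000000; V(1,0) = max -> 0.000000
  V(1,1) = exp(-r*dt) * [p*0.000000 + (1-p)*7.814405] = 4.101149; exercise = 0.000000; V(1,1) = max -> 4.101149
  V(0,0) = exp(-r*dt) * [p*0.000000 + (1-p)*4.101149] = 2.152362; exercise = 0.000000; V(0,0) = max -> 2.152362

Answer: Price = V(0,0) = 2.1524


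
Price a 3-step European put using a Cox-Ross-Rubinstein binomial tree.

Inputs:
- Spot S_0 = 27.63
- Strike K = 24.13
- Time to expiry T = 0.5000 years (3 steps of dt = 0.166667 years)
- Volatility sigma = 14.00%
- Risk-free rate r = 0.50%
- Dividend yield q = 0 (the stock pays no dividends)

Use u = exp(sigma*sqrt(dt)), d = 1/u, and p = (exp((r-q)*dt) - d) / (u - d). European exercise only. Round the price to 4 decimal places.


Answer: Price = V(0,0) = 0.1110

Derivation:
dt = T/N = 0.166667
u = exp(sigma*sqrt(dt)) = 1.058820; d = 1/u = 0.944448
p = (exp((r-q)*dt) - d) / (u - d) = 0.493004
Discount per step: exp(-r*dt) = 0.999167
Stock lattice S(k, i) with i counting down-moves:
  k=0: S(0,0) = 27.6300
  k=1: S(1,0) = 29.2552; S(1,1) = 26.0951
  k=2: S(2,0) = 30.9760; S(2,1) = 27.6300; S(2,2) = 24.6455
  k=3: S(3,0) = 32.7980; S(3,1) = 29.2552; S(3,2) = 26.0951; S(3,3) = 23.2764
Terminal payoffs V(N, i) = max(K - S_T, 0):
  V(3,0) = 0.000000; V(3,1) = 0.000000; V(3,2) = 0.000000; V(3,3) = 0.853649
Backward induction: V(k, i) = exp(-r*dt) * [p * V(k+1, i) + (1-p) * V(k+1, i+1)].
  V(2,0) = exp(-r*dt) * [p*0.000000 + (1-p)*0.000000] = 0.000000
  V(2,1) = exp(-r*dt) * [p*0.000000 + (1-p)*0.000000] = 0.000000
  V(2,2) = exp(-r*dt) * [p*0.000000 + (1-p)*0.853649] = 0.432436
  V(1,0) = exp(-r*dt) * [p*0.000000 + (1-p)*0.000000] = 0.000000
  V(1,1) = exp(-r*dt) * [p*0.000000 + (1-p)*0.432436] = 0.219060
  V(0,0) = exp(-r*dt) * [p*0.000000 + (1-p)*0.219060] = 0.110970


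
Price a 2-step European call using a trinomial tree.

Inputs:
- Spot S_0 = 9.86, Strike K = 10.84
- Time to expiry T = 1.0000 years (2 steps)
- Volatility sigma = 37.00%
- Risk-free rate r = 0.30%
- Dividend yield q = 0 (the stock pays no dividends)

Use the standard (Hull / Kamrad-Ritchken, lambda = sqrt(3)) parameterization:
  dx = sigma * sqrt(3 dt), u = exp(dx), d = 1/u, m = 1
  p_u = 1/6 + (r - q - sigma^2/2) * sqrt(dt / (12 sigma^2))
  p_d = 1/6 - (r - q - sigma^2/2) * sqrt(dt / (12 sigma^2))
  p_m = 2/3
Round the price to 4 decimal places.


Answer: Price = V(0,0) = 1.0415

Derivation:
dt = T/N = 0.500000; dx = sigma*sqrt(3*dt) = 0.453156
u = exp(dx) = 1.573269; d = 1/u = 0.635619
p_u = 0.130559, p_m = 0.666667, p_d = 0.202775
Discount per step: exp(-r*dt) = 0.998501
Stock lattice S(k, j) with j the centered position index:
  k=0: S(0,+0) = 9.8600
  k=1: S(1,-1) = 6.2672; S(1,+0) = 9.8600; S(1,+1) = 15.5124
  k=2: S(2,-2) = 3.9836; S(2,-1) = 6.2672; S(2,+0) = 9.8600; S(2,+1) = 15.5124; S(2,+2) = 24.4052
Terminal payoffs V(N, j) = max(S_T - K, 0):
  V(2,-2) = 0.000000; V(2,-1) = 0.000000; V(2,+0) = 0.000000; V(2,+1) = 4.672432; V(2,+2) = 13.565228
Backward induction: V(k, j) = exp(-r*dt) * [p_u * V(k+1, j+1) + p_m * V(k+1, j) + p_d * V(k+1, j-1)]
  V(1,-1) = exp(-r*dt) * [p_u*0.000000 + p_m*0.000000 + p_d*0.000000] = 0.000000
  V(1,+0) = exp(-r*dt) * [p_u*4.672432 + p_m*0.000000 + p_d*0.000000] = 0.609113
  V(1,+1) = exp(-r*dt) * [p_u*13.565228 + p_m*4.672432 + p_d*0.000000] = 4.878691
  V(0,+0) = exp(-r*dt) * [p_u*4.878691 + p_m*0.609113 + p_d*0.000000] = 1.041467


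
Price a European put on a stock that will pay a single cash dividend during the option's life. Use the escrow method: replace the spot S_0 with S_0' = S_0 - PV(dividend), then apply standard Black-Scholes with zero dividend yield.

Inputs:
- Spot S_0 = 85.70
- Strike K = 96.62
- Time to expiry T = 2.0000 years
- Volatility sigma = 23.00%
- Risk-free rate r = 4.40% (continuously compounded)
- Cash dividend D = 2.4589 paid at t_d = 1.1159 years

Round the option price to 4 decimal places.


PV(D) = D * exp(-r * t_d) = 2.4589 * 0.95208630 = 2.34108500
S_0' = S_0 - PV(D) = 85.7000 - 2.34108500 = 83.35891500
d1 = (ln(S_0'/K) + (r + sigma^2/2)*T) / (sigma*sqrt(T)) = -0.02069116
d2 = d1 - sigma*sqrt(T) = -0.34596028
exp(-rT) = 0.91576088
N(-d1) = 0.50825399; N(-d2) = 0.63531372
P = K * exp(-rT) * N(-d2) - S_0' * N(-d1) = 96.6200 * 0.91576088 * 0.63531372 - 83.35891500 * 0.50825399 = 13.8456

Answer: Price = 13.8456


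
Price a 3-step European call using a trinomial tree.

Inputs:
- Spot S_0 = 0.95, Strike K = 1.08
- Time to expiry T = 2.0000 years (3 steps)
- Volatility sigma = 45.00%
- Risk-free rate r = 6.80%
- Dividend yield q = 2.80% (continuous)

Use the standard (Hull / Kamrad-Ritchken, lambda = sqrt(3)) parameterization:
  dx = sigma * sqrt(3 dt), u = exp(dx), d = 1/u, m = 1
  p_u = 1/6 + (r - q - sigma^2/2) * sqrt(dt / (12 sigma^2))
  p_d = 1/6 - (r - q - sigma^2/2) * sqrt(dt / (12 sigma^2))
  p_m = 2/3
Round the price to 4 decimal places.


dt = T/N = 0.666667; dx = sigma*sqrt(3*dt) = 0.636396
u = exp(dx) = 1.889658; d = 1/u = 0.529196
p_u = 0.134585, p_m = 0.666667, p_d = 0.198748
Discount per step: exp(-r*dt) = 0.955679
Stock lattice S(k, j) with j the centered position index:
  k=0: S(0,+0) = 0.9500
  k=1: S(1,-1) = 0.5027; S(1,+0) = 0.9500; S(1,+1) = 1.7952
  k=2: S(2,-2) = 0.2660; S(2,-1) = 0.5027; S(2,+0) = 0.9500; S(2,+1) = 1.7952; S(2,+2) = 3.3923
  k=3: S(3,-3) = 0.1408; S(3,-2) = 0.2660; S(3,-1) = 0.5027; S(3,+0) = 0.9500; S(3,+1) = 1.7952; S(3,+2) = 3.3923; S(3,+3) = 6.4102
Terminal payoffs V(N, j) = max(S_T - K, 0):
  V(3,-3) = 0.000000; V(3,-2) = 0.000000; V(3,-1) = 0.000000; V(3,+0) = 0.000000; V(3,+1) = 0.715176; V(3,+2) = 2.312269; V(3,+3) = 5.330229
Backward induction: V(k, j) = exp(-r*dt) * [p_u * V(k+1, j+1) + p_m * V(k+1, j) + p_d * V(k+1, j-1)]
  V(2,-2) = exp(-r*dt) * [p_u*0.000000 + p_m*0.000000 + p_d*0.000000] = 0.000000
  V(2,-1) = exp(-r*dt) * [p_u*0.000000 + p_m*0.000000 + p_d*0.000000] = 0.000000
  V(2,+0) = exp(-r*dt) * [p_u*0.715176 + p_m*0.000000 + p_d*0.000000] = 0.091986
  V(2,+1) = exp(-r*dt) * [p_u*2.312269 + p_m*0.715176 + p_d*0.000000] = 0.753056
  V(2,+2) = exp(-r*dt) * [p_u*5.330229 + p_m*2.312269 + p_d*0.715176] = 2.294605
  V(1,-1) = exp(-r*dt) * [p_u*0.091986 + p_m*0.000000 + p_d*0.000000] = 0.011831
  V(1,+0) = exp(-r*dt) * [p_u*0.753056 + p_m*0.091986 + p_d*0.000000] = 0.155464
  V(1,+1) = exp(-r*dt) * [p_u*2.294605 + p_m*0.753056 + p_d*0.091986] = 0.792390
  V(0,+0) = exp(-r*dt) * [p_u*0.792390 + p_m*0.155464 + p_d*0.011831] = 0.203214

Answer: Price = V(0,0) = 0.2032


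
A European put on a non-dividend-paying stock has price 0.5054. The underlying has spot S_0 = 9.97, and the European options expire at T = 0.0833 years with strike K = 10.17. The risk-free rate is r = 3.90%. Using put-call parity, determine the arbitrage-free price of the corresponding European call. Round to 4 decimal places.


Answer: Call price = 0.3384

Derivation:
Put-call parity: C - P = S_0 * exp(-qT) - K * exp(-rT).
S_0 * exp(-qT) = 9.9700 * 1.00000000 = 9.97000000
K * exp(-rT) = 10.1700 * 0.99675657 = 10.13701433
C = P + S*exp(-qT) - K*exp(-rT)
C = 0.5054 + 9.97000000 - 10.13701433 = 0.3384


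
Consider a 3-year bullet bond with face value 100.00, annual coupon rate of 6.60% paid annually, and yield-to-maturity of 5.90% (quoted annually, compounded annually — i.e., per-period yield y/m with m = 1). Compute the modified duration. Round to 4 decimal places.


Answer: Modified duration = 2.6628

Derivation:
Coupon per period c = face * coupon_rate / m = 6.600000
Periods per year m = 1; per-period yield y/m = 0.059000
Number of cashflows N = 3
Cashflows (t years, CF_t, discount factor 1/(1+y/m)^(m*t), PV):
  t = 1.0000: CF_t = 6.600000, DF = 0.944287, PV = 6.232295
  t = 2.0000: CF_t = 6.600000, DF = 0.891678, PV = 5.885075
  t = 3.0000: CF_t = 106.600000, DF = 0.842000, PV = 89.757206
Price P = sum_t PV_t = 101.874576
First compute Macaulay numerator sum_t t * PV_t:
  t * PV_t at t = 1.0000: 6.232295
  t * PV_t at t = 2.0000: 11.770150
  t * PV_t at t = 3.0000: 269.271617
Macaulay duration D = 287.274062 / 101.874576 = 2.819880
Modified duration = D / (1 + y/m) = 2.819880 / (1 + 0.059000) = 2.662776


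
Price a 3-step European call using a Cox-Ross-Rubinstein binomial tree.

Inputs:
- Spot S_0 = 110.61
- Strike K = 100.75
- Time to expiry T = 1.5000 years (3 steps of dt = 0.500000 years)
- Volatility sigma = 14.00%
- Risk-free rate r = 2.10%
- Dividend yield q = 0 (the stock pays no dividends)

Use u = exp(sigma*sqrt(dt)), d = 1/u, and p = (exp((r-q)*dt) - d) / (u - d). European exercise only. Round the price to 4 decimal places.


dt = T/N = 0.500000
u = exp(sigma*sqrt(dt)) = 1.104061; d = 1/u = 0.905747
p = (exp((r-q)*dt) - d) / (u - d) = 0.528497
Discount per step: exp(-r*dt) = 0.989555
Stock lattice S(k, i) with i counting down-moves:
  k=0: S(0,0) = 110.6100
  k=1: S(1,0) = 122.1202; S(1,1) = 100.1847
  k=2: S(2,0) = 134.8281; S(2,1) = 110.6100; S(2,2) = 90.7420
  k=3: S(3,0) = 148.8584; S(3,1) = 122.1202; S(3,2) = 100.1847; S(3,3) = 82.1893
Terminal payoffs V(N, i) = max(S_T - K, 0):
  V(3,0) = 48.108375; V(3,1) = 21.370157; V(3,2) = 0.000000; V(3,3) = 0.000000
Backward induction: V(k, i) = exp(-r*dt) * [p * V(k+1, i) + (1-p) * V(k+1, i+1)].
  V(2,0) = exp(-r*dt) * [p*48.108375 + (1-p)*21.370157] = 35.130409
  V(2,1) = exp(-r*dt) * [p*21.370157 + (1-p)*0.000000] = 11.176094
  V(2,2) = exp(-r*dt) * [p*0.000000 + (1-p)*0.000000] = 0.000000
  V(1,0) = exp(-r*dt) * [p*35.130409 + (1-p)*11.176094] = 23.586908
  V(1,1) = exp(-r*dt) * [p*11.176094 + (1-p)*0.000000] = 5.844837
  V(0,0) = exp(-r*dt) * [p*23.586908 + (1-p)*5.844837] = 15.062477

Answer: Price = V(0,0) = 15.0625


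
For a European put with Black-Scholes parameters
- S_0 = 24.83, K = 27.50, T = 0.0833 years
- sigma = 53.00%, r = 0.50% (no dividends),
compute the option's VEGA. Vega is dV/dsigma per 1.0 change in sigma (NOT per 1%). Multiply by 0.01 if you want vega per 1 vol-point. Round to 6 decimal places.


d1 = -0.5884752361; d2 = -0.7414424549
phi(d1) = 0.3355145065; exp(-qT) = 1.0000000000; exp(-rT) = 0.9995835867
Vega = S * exp(-qT) * phi(d1) * sqrt(T) = 24.8300 * 1.0000000000 * 0.3355145065 * 0.2886173938 = 2.404421

Answer: Vega = 2.404421


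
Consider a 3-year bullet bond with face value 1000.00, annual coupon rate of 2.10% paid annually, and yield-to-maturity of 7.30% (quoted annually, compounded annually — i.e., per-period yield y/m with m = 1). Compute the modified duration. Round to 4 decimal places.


Coupon per period c = face * coupon_rate / m = 21.000000
Periods per year m = 1; per-period yield y/m = 0.073000
Number of cashflows N = 3
Cashflows (t years, CF_t, discount factor 1/(1+y/m)^(m*t), PV):
  t = 1.0000: CF_t = 21.000000, DF = 0.931966, PV = 19.571295
  t = 2.0000: CF_t = 21.000000, DF = 0.868561, PV = 18.239791
  t = 3.0000: CF_t = 1021.000000, DF = 0.809470, PV = 826.469015
Price P = sum_t PV_t = 864.280101
First compute Macaulay numerator sum_t t * PV_t:
  t * PV_t at t = 1.0000: 19.571295
  t * PV_t at t = 2.0000: 36.479581
  t * PV_t at t = 3.0000: 2479.407045
Macaulay duration D = 2535.457922 / 864.280101 = 2.933607
Modified duration = D / (1 + y/m) = 2.933607 / (1 + 0.073000) = 2.734023

Answer: Modified duration = 2.7340


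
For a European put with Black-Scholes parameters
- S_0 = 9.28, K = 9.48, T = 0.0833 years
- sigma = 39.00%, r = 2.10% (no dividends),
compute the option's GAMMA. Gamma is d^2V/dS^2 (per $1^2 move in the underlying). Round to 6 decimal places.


Answer: Gamma = 0.379290

Derivation:
d1 = -0.1176120497; d2 = -0.2301728332
phi(d1) = 0.3961925968; exp(-qT) = 1.0000000000; exp(-rT) = 0.9982522291
Gamma = exp(-qT) * phi(d1) / (S * sigma * sqrt(T)) = 1.0000000000 * 0.3961925968 / (9.2800 * 0.3900 * 0.2886173938) = 0.379290


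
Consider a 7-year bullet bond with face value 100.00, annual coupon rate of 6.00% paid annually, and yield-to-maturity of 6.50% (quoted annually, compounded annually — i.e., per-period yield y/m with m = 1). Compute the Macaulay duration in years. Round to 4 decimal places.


Answer: Macaulay duration = 5.9000 years

Derivation:
Coupon per period c = face * coupon_rate / m = 6.000000
Periods per year m = 1; per-period yield y/m = 0.065000
Number of cashflows N = 7
Cashflows (t years, CF_t, discount factor 1/(1+y/m)^(m*t), PV):
  t = 1.0000: CF_t = 6.000000, DF = 0.938967, PV = 5.633803
  t = 2.0000: CF_t = 6.000000, DF = 0.881659, PV = 5.289956
  t = 3.0000: CF_t = 6.000000, DF = 0.827849, PV = 4.967095
  t = 4.0000: CF_t = 6.000000, DF = 0.777323, PV = 4.663939
  t = 5.0000: CF_t = 6.000000, DF = 0.729881, PV = 4.379285
  t = 6.0000: CF_t = 6.000000, DF = 0.685334, PV = 4.112005
  t = 7.0000: CF_t = 106.000000, DF = 0.643506, PV = 68.211659
Price P = sum_t PV_t = 97.257740
Macaulay numerator sum_t t * PV_t:
  t * PV_t at t = 1.0000: 5.633803
  t * PV_t at t = 2.0000: 10.579911
  t * PV_t at t = 3.0000: 14.901284
  t * PV_t at t = 4.0000: 18.655754
  t * PV_t at t = 5.0000: 21.896425
  t * PV_t at t = 6.0000: 24.672028
  t * PV_t at t = 7.0000: 477.481611
Macaulay duration D = (sum_t t * PV_t) / P = 573.820817 / 97.257740 = 5.900002


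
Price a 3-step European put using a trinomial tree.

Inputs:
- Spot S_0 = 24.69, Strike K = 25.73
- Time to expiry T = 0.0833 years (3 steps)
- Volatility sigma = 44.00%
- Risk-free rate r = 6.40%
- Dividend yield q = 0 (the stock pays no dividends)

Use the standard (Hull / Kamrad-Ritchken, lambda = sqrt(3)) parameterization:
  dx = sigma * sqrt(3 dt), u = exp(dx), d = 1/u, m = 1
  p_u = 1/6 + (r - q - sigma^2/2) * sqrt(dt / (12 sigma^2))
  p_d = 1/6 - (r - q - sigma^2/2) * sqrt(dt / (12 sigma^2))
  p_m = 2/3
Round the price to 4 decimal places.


dt = T/N = 0.027767; dx = sigma*sqrt(3*dt) = 0.126992
u = exp(dx) = 1.135408; d = 1/u = 0.880741
p_u = 0.163081, p_m = 0.666667, p_d = 0.170253
Discount per step: exp(-r*dt) = 0.998225
Stock lattice S(k, j) with j the centered position index:
  k=0: S(0,+0) = 24.6900
  k=1: S(1,-1) = 21.7455; S(1,+0) = 24.6900; S(1,+1) = 28.0332
  k=2: S(2,-2) = 19.1522; S(2,-1) = 21.7455; S(2,+0) = 24.6900; S(2,+1) = 28.0332; S(2,+2) = 31.8291
  k=3: S(3,-3) = 16.8681; S(3,-2) = 19.1522; S(3,-1) = 21.7455; S(3,+0) = 24.6900; S(3,+1) = 28.0332; S(3,+2) = 31.8291; S(3,+3) = 36.1390
Terminal payoffs V(N, j) = max(K - S_T, 0):
  V(3,-3) = 8.861916; V(3,-2) = 6.577850; V(3,-1) = 3.984504; V(3,+0) = 1.040000; V(3,+1) = 0.000000; V(3,+2) = 0.000000; V(3,+3) = 0.000000
Backward induction: V(k, j) = exp(-r*dt) * [p_u * V(k+1, j+1) + p_m * V(k+1, j) + p_d * V(k+1, j-1)]
  V(2,-2) = exp(-r*dt) * [p_u*3.984504 + p_m*6.577850 + p_d*8.861916] = 6.532174
  V(2,-1) = exp(-r*dt) * [p_u*1.040000 + p_m*3.984504 + p_d*6.577850] = 3.938830
  V(2,+0) = exp(-r*dt) * [p_u*0.000000 + p_m*1.040000 + p_d*3.984504] = 1.369270
  V(2,+1) = exp(-r*dt) * [p_u*0.000000 + p_m*0.000000 + p_d*1.040000] = 0.176748
  V(2,+2) = exp(-r*dt) * [p_u*0.000000 + p_m*0.000000 + p_d*0.000000] = 0.000000
  V(1,-1) = exp(-r*dt) * [p_u*1.369270 + p_m*3.938830 + p_d*6.532174] = 3.954274
  V(1,+0) = exp(-r*dt) * [p_u*0.176748 + p_m*1.369270 + p_d*3.938830] = 1.609404
  V(1,+1) = exp(-r*dt) * [p_u*0.000000 + p_m*0.176748 + p_d*1.369270] = 0.350331
  V(0,+0) = exp(-r*dt) * [p_u*0.350331 + p_m*1.609404 + p_d*3.954274] = 1.800092

Answer: Price = V(0,0) = 1.8001


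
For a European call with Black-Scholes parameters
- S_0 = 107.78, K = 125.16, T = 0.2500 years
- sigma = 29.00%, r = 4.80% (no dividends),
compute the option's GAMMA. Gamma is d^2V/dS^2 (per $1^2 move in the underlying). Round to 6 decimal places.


Answer: Gamma = 0.017396

Derivation:
d1 = -0.8757814227; d2 = -1.0207814227
phi(d1) = 0.2718689627; exp(-qT) = 1.0000000000; exp(-rT) = 0.9880717129
Gamma = exp(-qT) * phi(d1) / (S * sigma * sqrt(T)) = 1.0000000000 * 0.2718689627 / (107.7800 * 0.2900 * 0.5000000000) = 0.017396


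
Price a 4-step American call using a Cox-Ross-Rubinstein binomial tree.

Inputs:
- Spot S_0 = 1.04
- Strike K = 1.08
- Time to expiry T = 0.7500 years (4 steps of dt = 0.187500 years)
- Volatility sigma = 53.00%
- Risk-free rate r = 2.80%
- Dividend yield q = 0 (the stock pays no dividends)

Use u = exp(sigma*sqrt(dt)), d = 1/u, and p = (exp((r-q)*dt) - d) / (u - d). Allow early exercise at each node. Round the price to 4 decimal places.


dt = T/N = 0.187500
u = exp(sigma*sqrt(dt)) = 1.257967; d = 1/u = 0.794934
p = (exp((r-q)*dt) - d) / (u - d) = 0.454244
Discount per step: exp(-r*dt) = 0.994764
Stock lattice S(k, i) with i counting down-moves:
  k=0: S(0,0) = 1.0400
  k=1: S(1,0) = 1.3083; S(1,1) = 0.8267
  k=2: S(2,0) = 1.6458; S(2,1) = 1.0400; S(2,2) = 0.6572
  k=3: S(3,0) = 2.0703; S(3,1) = 1.3083; S(3,2) = 0.8267; S(3,3) = 0.5224
  k=4: S(4,0) = 2.6044; S(4,1) = 1.6458; S(4,2) = 1.0400; S(4,3) = 0.6572; S(4,4) = 0.4153
Terminal payoffs V(N, i) = max(S_T - K, 0):
  V(4,0) = 1.524414; V(4,1) = 0.565780; V(4,2) = 0.000000; V(4,3) = 0.000000; V(4,4) = 0.000000
Backward induction: V(k, i) = exp(-r*dt) * [p * V(k+1, i) + (1-p) * V(k+1, i+1)]; then take max(V_cont, immediate exercise) for American.
  V(3,0) = exp(-r*dt) * [p*1.524414 + (1-p)*0.565780] = 0.995991; exercise = 0.990336; V(3,0) = max -> 0.995991
  V(3,1) = exp(-r*dt) * [p*0.565780 + (1-p)*0.000000] = 0.255656; exercise = 0.228285; V(3,1) = max -> 0.255656
  V(3,2) = exp(-r*dt) * [p*0.000000 + (1-p)*0.000000] = 0.000000; exercise = 0.000000; V(3,2) = max -> 0.000000
  V(3,3) = exp(-r*dt) * [p*0.000000 + (1-p)*0.000000] = 0.000000; exercise = 0.000000; V(3,3) = max -> 0.000000
  V(2,0) = exp(-r*dt) * [p*0.995991 + (1-p)*0.255656] = 0.588850; exercise = 0.565780; V(2,0) = max -> 0.588850
  V(2,1) = exp(-r*dt) * [p*0.255656 + (1-p)*0.000000] = 0.115522; exercise = 0.000000; V(2,1) = max -> 0.115522
  V(2,2) = exp(-r*dt) * [p*0.000000 + (1-p)*0.000000] = 0.000000; exercise = 0.000000; V(2,2) = max -> 0.000000
  V(1,0) = exp(-r*dt) * [p*0.588850 + (1-p)*0.115522] = 0.328798; exercise = 0.228285; V(1,0) = max -> 0.328798
  V(1,1) = exp(-r*dt) * [p*0.115522 + (1-p)*0.000000] = 0.052201; exercise = 0.000000; V(1,1) = max -> 0.052201
  V(0,0) = exp(-r*dt) * [p*0.328798 + (1-p)*0.052201] = 0.176912; exercise = 0.000000; V(0,0) = max -> 0.176912

Answer: Price = V(0,0) = 0.1769
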